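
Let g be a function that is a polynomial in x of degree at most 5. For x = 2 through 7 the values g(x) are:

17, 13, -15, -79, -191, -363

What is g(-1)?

First differences: -4, -28, -64, -112, -172. Second differences: -24, -36, -48, -60. Third differences: -12, -12, -12.
Level-3 differences are constant, so g has degree 3.
Fitting a degree-3 polynomial gives g(x) = -2x³ + 6x² + 4x + 1.
Then g(-1) = 5.

5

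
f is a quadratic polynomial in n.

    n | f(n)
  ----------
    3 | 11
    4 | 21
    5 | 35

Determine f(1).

3

Write f(n) = an² + bn + c; the 3 given values yield a linear system in the 3 coefficients.
Solving, f(n) = 2n² - 4n + 5.
Then f(1) = 3.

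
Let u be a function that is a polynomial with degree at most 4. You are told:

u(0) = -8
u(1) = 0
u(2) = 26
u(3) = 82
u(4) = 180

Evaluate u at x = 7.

846

Write u(x) = ax^4 + bx³ + cx² + dx + e; the 5 given values yield a linear system in the 5 coefficients.
Solving, the leading coefficient vanishes, and u(x) = 2x³ + 3x² + 3x - 8.
Then u(7) = 846.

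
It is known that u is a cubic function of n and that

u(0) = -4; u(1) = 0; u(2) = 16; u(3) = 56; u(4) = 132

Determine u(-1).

-8

First differences: 4, 16, 40, 76. Second differences: 12, 24, 36. Third differences: 12, 12.
Level-3 differences are constant, so u has degree 3.
Fitting a degree-3 polynomial gives u(n) = 2n³ + 2n - 4.
Then u(-1) = -8.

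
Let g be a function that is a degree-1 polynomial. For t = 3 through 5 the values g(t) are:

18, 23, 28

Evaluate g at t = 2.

First differences: 5, 5.
Level-1 differences are constant, so g has degree 1.
Fitting a degree-1 polynomial gives g(t) = 5t + 3.
Then g(2) = 13.

13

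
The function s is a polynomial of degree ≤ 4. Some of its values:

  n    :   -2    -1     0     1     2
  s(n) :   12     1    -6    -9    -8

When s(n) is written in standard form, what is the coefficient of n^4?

First differences: -11, -7, -3, 1. Second differences: 4, 4, 4.
Level-2 differences are constant, so s has degree 2.
Fitting a degree-2 polynomial gives s(n) = 2n² - 5n - 6.
The coefficient of n^4 is 0.

0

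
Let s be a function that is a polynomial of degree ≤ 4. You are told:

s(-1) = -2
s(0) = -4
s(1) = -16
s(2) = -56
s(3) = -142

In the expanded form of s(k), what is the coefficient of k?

-4

First differences: -2, -12, -40, -86. Second differences: -10, -28, -46. Third differences: -18, -18.
Level-3 differences are constant, so s has degree 3.
Fitting a degree-3 polynomial gives s(k) = -3k³ - 5k² - 4k - 4.
The coefficient of k is -4.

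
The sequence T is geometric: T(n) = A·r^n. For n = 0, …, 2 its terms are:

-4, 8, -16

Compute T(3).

32

Consecutive ratio: 8/(-4) = -2, and -16/8 = -2, so r = -2.
Then A·(-2)^0 = -4 gives A = -4, and T(n) = -4·(-2)^n.
T(3) = -4·(-2)^3 = 32.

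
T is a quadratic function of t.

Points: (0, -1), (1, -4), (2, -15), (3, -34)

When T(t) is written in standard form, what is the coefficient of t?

1

Write T(t) = at² + bt + c; the 4 given values yield a linear system in the 3 coefficients.
Solving, T(t) = -4t² + t - 1.
The coefficient of t is 1.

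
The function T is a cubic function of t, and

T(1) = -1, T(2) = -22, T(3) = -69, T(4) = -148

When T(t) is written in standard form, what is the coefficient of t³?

-1

Write T(t) = at³ + bt² + ct + d; the 4 given values yield a linear system in the 4 coefficients.
Solving, T(t) = -t³ - 7t² + 7t.
The coefficient of t³ is -1.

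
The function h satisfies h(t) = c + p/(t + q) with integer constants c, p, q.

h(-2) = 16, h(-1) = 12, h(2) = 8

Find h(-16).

(h(t) − c)(t + q) = p for each data point; the three points give a linear system in c and q, then p follows.
Solving: c = 4, q = 4, p = 24, so h(t) = 4 + 24/(t + 4).
Then h(-16) = 4 + 24/(-12) = 2.

2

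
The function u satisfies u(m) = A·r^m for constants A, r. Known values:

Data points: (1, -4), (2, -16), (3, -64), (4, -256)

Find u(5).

Consecutive ratio: -16/(-4) = 4, and -64/(-16) = 4, so r = 4.
Then A·4^1 = -4 gives A = -1, and u(m) = -1·4^m.
u(5) = -1·4^5 = -1024.

-1024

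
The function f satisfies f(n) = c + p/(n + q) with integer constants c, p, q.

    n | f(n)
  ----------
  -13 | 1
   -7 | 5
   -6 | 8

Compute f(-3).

(f(n) − c)(n + q) = p for each data point; the three points give a linear system in c and q, then p follows.
Solving: c = -1, q = 4, p = -18, so f(n) = -1 − 18/(n + 4).
Then f(-3) = -1 − 18/1 = -19.

-19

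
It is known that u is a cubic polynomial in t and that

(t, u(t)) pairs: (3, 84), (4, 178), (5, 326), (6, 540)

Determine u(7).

Write u(t) = at³ + bt² + ct + d; the 4 given values yield a linear system in the 4 coefficients.
Solving, u(t) = 2t³ + 3t² - t + 6.
Then u(7) = 832.

832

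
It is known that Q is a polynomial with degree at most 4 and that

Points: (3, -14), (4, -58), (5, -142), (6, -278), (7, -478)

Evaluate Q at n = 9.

Write Q(n) = an^4 + bn³ + cn² + dn + e; the 5 given values yield a linear system in the 5 coefficients.
Solving, the leading coefficient vanishes, and Q(n) = -2n³ + 4n² + 2n - 2.
Then Q(9) = -1118.

-1118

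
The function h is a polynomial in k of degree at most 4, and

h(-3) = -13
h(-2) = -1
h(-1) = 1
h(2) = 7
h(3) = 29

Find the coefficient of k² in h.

1

Write h(k) = ak^4 + bk³ + ck² + dk + e; the 5 given values yield a linear system in the 5 coefficients.
Solving, the leading coefficient vanishes, and h(k) = k³ + k² - 2k - 1.
The coefficient of k² is 1.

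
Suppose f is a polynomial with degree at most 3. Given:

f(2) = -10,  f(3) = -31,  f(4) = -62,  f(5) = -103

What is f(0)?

First differences: -21, -31, -41. Second differences: -10, -10.
Level-2 differences are constant, so f has degree 2.
Fitting a degree-2 polynomial gives f(t) = -5t² + 4t + 2.
The constant term is f(0) = 2.

2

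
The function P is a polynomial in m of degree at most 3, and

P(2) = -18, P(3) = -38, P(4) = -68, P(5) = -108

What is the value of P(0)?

Write P(m) = am³ + bm² + cm + d; the 4 given values yield a linear system in the 4 coefficients.
Solving, the leading coefficient vanishes, and P(m) = -5m² + 5m - 8.
Then P(0) = -8.

-8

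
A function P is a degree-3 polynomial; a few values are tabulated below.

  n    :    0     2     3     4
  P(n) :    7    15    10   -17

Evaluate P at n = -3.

Write P(n) = an³ + bn² + cn + d; the 4 given values yield a linear system in the 4 coefficients.
Solving, P(n) = -2n³ + 7n² - 2n + 7.
Then P(-3) = 130.

130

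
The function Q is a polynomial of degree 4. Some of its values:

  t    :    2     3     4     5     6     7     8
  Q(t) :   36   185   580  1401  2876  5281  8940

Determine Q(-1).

Write Q(t) = at^4 + bt³ + ct² + dt + e; the 7 given values yield a linear system in the 5 coefficients.
Solving, Q(t) = 2t^4 + 2t³ - 5t² + 6t - 4.
Then Q(-1) = -15.

-15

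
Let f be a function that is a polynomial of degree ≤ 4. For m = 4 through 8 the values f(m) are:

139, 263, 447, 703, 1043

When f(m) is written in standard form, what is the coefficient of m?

First differences: 124, 184, 256, 340. Second differences: 60, 72, 84. Third differences: 12, 12.
Level-3 differences are constant, so f has degree 3.
Fitting a degree-3 polynomial gives f(m) = 2m³ + 2m + 3.
The coefficient of m is 2.

2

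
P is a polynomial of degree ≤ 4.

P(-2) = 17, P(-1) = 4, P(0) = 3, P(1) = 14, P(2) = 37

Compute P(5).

First differences: -13, -1, 11, 23. Second differences: 12, 12, 12.
Level-2 differences are constant, so P has degree 2.
Fitting a degree-2 polynomial gives P(t) = 6t² + 5t + 3.
Then P(5) = 178.

178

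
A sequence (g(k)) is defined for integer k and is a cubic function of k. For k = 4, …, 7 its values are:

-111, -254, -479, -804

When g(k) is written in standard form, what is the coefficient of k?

4

Write g(k) = ak³ + bk² + ck + d; the 4 given values yield a linear system in the 4 coefficients.
Solving, g(k) = -3k³ + 4k² + 4k + 1.
The coefficient of k is 4.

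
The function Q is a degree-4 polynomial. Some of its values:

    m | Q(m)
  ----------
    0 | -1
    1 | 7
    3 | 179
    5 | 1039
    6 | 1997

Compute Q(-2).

-11

Write Q(m) = am^4 + bm³ + cm² + dm + e; the 5 given values yield a linear system in the 5 coefficients.
Solving, Q(m) = m^4 + 3m³ + m² + 3m - 1.
Then Q(-2) = -11.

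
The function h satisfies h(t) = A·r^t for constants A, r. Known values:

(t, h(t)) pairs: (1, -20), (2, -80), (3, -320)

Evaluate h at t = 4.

-1280

Consecutive ratio: -80/(-20) = 4, and -320/(-80) = 4, so r = 4.
Then A·4^1 = -20 gives A = -5, and h(t) = -5·4^t.
h(4) = -5·4^4 = -1280.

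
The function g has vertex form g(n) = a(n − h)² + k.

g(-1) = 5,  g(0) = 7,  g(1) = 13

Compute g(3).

First differences 2, 6; second difference 4 = 2a, so a = 2.
Expanding, the n-coefficient is −2ah = -4h; matching it to the data gives h = -1, and then k = 5.
So g(n) = 2(n + 1)² + 5.
g(3) = 2·4² + 5 = 37.

37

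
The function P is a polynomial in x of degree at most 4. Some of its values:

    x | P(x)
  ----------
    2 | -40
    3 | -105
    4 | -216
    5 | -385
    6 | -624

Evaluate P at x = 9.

First differences: -65, -111, -169, -239. Second differences: -46, -58, -70. Third differences: -12, -12.
Level-3 differences are constant, so P has degree 3.
Fitting a degree-3 polynomial gives P(x) = -2x³ - 5x² - 2x.
Then P(9) = -1881.

-1881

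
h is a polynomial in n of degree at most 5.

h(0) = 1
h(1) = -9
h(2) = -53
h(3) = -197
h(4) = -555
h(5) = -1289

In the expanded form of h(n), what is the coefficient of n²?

Write h(n) = an^5 + bn^4 + cn³ + dn² + en + p; the 6 given values yield a linear system in the 6 coefficients.
Solving, the leading coefficient vanishes, and h(n) = -2n^4 + n³ - 6n² - 3n + 1.
The coefficient of n² is -6.

-6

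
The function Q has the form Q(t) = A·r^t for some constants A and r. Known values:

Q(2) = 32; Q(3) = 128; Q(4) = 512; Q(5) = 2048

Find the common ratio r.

4

Consecutive ratio: 128/32 = 4, and 512/128 = 4, so r = 4.
Then A·4^2 = 32 gives A = 2, and Q(t) = 2·4^t.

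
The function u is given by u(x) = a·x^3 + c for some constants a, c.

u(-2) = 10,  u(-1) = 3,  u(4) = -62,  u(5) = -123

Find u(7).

From u(-2) = 10 and u(-1) = 3: -8a + c = 10 and -1a + c = 3.
Subtracting: 7a = -7, so a = -1; then c = 10 − (-1)·(-8) = 2.
So u(x) = -1x³ + 2, and u(7) = -341.

-341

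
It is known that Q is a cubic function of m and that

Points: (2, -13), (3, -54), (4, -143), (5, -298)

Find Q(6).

Write Q(m) = am³ + bm² + cm + d; the 4 given values yield a linear system in the 4 coefficients.
Solving, Q(m) = -3m³ + 3m² + m - 3.
Then Q(6) = -537.

-537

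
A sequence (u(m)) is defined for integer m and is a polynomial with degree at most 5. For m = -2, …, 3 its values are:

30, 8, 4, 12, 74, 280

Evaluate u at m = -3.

First differences: -22, -4, 8, 62, 206. Second differences: 18, 12, 54, 144. Third differences: -6, 42, 90. Fourth differences: 48, 48.
Level-4 differences are constant, so u has degree 4.
Fitting a degree-4 polynomial gives u(m) = 2m^4 + 3m³ + 4m² - m + 4.
Then u(-3) = 124.

124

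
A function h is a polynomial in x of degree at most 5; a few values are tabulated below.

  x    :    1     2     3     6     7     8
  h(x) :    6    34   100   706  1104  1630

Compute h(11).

Write h(x) = ax^5 + bx^4 + cx³ + dx² + ex + p; the 6 given values yield a linear system in the 6 coefficients.
Solving, the top 2 coefficients vanish, and h(x) = 3x³ + x² + 4x - 2.
Then h(11) = 4156.

4156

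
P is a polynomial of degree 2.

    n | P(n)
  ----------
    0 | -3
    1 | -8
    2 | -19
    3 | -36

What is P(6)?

First differences: -5, -11, -17. Second differences: -6, -6.
Level-2 differences are constant, so P has degree 2.
Fitting a degree-2 polynomial gives P(n) = -3n² - 2n - 3.
Then P(6) = -123.

-123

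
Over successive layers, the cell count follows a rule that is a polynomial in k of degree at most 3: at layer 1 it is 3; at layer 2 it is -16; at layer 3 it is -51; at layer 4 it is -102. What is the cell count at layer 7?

-351

Write the value at k as u(k).
First differences: -19, -35, -51. Second differences: -16, -16.
Level-2 differences are constant, so u has degree 2.
Fitting a degree-2 polynomial gives u(k) = -8k² + 5k + 6.
Then u(7) = -351.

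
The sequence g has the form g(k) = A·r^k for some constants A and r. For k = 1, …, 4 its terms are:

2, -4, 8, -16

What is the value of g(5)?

Consecutive ratio: -4/2 = -2, and 8/(-4) = -2, so r = -2.
Then A·(-2)^1 = 2 gives A = -1, and g(k) = -1·(-2)^k.
g(5) = -1·(-2)^5 = 32.

32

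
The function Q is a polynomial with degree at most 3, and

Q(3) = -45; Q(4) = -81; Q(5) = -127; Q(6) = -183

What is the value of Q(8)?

First differences: -36, -46, -56. Second differences: -10, -10.
Level-2 differences are constant, so Q has degree 2.
Fitting a degree-2 polynomial gives Q(n) = -5n² - n + 3.
Then Q(8) = -325.

-325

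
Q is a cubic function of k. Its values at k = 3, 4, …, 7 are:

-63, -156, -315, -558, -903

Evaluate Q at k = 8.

-1368

Write Q(k) = ak³ + bk² + ck + d; the 5 given values yield a linear system in the 4 coefficients.
Solving, Q(k) = -3k³ + 3k² - 3k.
Then Q(8) = -1368.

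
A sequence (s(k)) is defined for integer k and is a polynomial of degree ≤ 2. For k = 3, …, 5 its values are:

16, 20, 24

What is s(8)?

First differences: 4, 4.
Level-1 differences are constant, so s has degree 1.
Fitting a degree-1 polynomial gives s(k) = 4k + 4.
Then s(8) = 36.

36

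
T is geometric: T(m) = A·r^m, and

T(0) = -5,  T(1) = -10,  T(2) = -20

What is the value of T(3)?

-40

Consecutive ratio: -10/(-5) = 2, and -20/(-10) = 2, so r = 2.
Then A·2^0 = -5 gives A = -5, and T(m) = -5·2^m.
T(3) = -5·2^3 = -40.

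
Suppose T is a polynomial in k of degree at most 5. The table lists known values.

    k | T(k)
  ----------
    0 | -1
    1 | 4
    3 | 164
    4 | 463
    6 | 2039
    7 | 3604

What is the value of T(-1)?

-12

Write T(k) = ak^5 + bk^4 + ck³ + dk² + ek + p; the 6 given values yield a linear system in the 6 coefficients.
Solving, the leading coefficient vanishes, and T(k) = k^4 + 4k³ - 4k² + 4k - 1.
Then T(-1) = -12.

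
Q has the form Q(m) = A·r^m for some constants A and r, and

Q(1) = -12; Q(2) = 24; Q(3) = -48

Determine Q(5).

Consecutive ratio: 24/(-12) = -2, and -48/24 = -2, so r = -2.
Then A·(-2)^1 = -12 gives A = 6, and Q(m) = 6·(-2)^m.
Q(5) = 6·(-2)^5 = -192.

-192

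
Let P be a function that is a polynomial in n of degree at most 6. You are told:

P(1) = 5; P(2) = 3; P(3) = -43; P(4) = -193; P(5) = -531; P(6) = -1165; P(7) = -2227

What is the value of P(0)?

First differences: -2, -46, -150, -338, -634, -1062. Second differences: -44, -104, -188, -296, -428. Third differences: -60, -84, -108, -132. Fourth differences: -24, -24, -24.
Level-4 differences are constant, so P has degree 4.
Fitting a degree-4 polynomial gives P(n) = -n^4 + 3n² + 4n - 1.
Then P(0) = -1.

-1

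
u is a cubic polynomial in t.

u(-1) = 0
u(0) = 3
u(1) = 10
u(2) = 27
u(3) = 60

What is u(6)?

315

First differences: 3, 7, 17, 33. Second differences: 4, 10, 16. Third differences: 6, 6.
Level-3 differences are constant, so u has degree 3.
Fitting a degree-3 polynomial gives u(t) = t³ + 2t² + 4t + 3.
Then u(6) = 315.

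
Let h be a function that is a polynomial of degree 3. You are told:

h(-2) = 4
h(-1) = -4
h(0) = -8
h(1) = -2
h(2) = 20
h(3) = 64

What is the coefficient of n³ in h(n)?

First differences: -8, -4, 6, 22, 44. Second differences: 4, 10, 16, 22. Third differences: 6, 6, 6.
Level-3 differences are constant, so h has degree 3.
Fitting a degree-3 polynomial gives h(n) = n³ + 5n² - 8.
The coefficient of n³ is 1.

1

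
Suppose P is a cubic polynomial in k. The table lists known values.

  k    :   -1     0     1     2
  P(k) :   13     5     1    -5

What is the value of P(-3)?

65

Write P(k) = ak³ + bk² + ck + d; the 4 given values yield a linear system in the 4 coefficients.
Solving, P(k) = -k³ + 2k² - 5k + 5.
Then P(-3) = 65.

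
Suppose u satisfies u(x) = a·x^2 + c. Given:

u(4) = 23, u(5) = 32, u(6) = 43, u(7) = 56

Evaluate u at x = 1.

8

From u(4) = 23 and u(5) = 32: 16a + c = 23 and 25a + c = 32.
Subtracting: 9a = 9, so a = 1; then c = 23 − 1·16 = 7.
So u(x) = 1x² + 7, and u(1) = 8.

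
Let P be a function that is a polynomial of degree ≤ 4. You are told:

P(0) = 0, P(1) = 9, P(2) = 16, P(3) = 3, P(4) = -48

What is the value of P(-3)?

First differences: 9, 7, -13, -51. Second differences: -2, -20, -38. Third differences: -18, -18.
Level-3 differences are constant, so P has degree 3.
Fitting a degree-3 polynomial gives P(n) = -3n³ + 8n² + 4n.
Then P(-3) = 141.

141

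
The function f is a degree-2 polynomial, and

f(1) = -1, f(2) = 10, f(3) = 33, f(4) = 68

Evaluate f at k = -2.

38

First differences: 11, 23, 35. Second differences: 12, 12.
Level-2 differences are constant, so f has degree 2.
Fitting a degree-2 polynomial gives f(k) = 6k² - 7k.
Then f(-2) = 38.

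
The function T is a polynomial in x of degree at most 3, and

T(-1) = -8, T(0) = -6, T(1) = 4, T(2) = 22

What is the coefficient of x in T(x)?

First differences: 2, 10, 18. Second differences: 8, 8.
Level-2 differences are constant, so T has degree 2.
Fitting a degree-2 polynomial gives T(x) = 4x² + 6x - 6.
The coefficient of x is 6.

6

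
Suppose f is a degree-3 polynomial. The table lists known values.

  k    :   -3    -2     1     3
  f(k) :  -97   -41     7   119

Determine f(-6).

-637

Write f(k) = ak³ + bk² + ck + d; the 4 given values yield a linear system in the 4 coefficients.
Solving, f(k) = 3k³ + 2k² + 9k - 7.
Then f(-6) = -637.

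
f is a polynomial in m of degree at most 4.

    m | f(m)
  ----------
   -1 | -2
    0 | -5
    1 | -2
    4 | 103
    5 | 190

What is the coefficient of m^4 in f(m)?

0

Write f(m) = am^4 + bm³ + cm² + dm + e; the 5 given values yield a linear system in the 5 coefficients.
Solving, the leading coefficient vanishes, and f(m) = m³ + 3m² - m - 5.
The coefficient of m^4 is 0.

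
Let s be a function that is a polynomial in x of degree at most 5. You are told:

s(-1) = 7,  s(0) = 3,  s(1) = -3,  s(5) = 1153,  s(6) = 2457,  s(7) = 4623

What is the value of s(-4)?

Write s(x) = ax^5 + bx^4 + cx³ + dx² + ex + p; the 6 given values yield a linear system in the 6 coefficients.
Solving, the leading coefficient vanishes, and s(x) = 2x^4 - 3x² - 5x + 3.
Then s(-4) = 487.

487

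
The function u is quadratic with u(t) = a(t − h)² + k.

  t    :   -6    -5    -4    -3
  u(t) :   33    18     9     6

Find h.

First differences -15, -9, -3; second difference 6 = 2a, so a = 3.
Expanding, the t-coefficient is −2ah = -6h; matching it to the data gives h = -3, and then k = 6.
So u(t) = 3(t + 3)² + 6.
Hence h = -3.

-3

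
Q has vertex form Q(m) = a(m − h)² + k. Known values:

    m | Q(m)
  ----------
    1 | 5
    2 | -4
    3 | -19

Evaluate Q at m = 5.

First differences -9, -15; second difference -6 = 2a, so a = -3.
Expanding, the m-coefficient is −2ah = 6h; matching it to the data gives h = 0, and then k = 8.
So Q(m) = -3(m + 0)² + 8.
Q(5) = -3·5² + 8 = -67.

-67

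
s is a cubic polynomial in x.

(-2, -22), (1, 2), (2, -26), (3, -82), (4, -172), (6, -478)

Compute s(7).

Write s(x) = ax³ + bx² + cx + d; the 6 given values yield a linear system in the 4 coefficients.
Solving, s(x) = -x³ - 8x² + 3x + 8.
Then s(7) = -706.

-706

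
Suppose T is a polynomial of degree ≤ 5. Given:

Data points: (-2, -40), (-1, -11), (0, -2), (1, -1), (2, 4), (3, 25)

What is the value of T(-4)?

-206

First differences: 29, 9, 1, 5, 21. Second differences: -20, -8, 4, 16. Third differences: 12, 12, 12.
Level-3 differences are constant, so T has degree 3.
Fitting a degree-3 polynomial gives T(m) = 2m³ - 4m² + 3m - 2.
Then T(-4) = -206.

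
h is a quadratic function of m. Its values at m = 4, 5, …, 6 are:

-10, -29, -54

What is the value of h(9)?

-165

Write h(m) = am² + bm + c; the 3 given values yield a linear system in the 3 coefficients.
Solving, h(m) = -3m² + 8m + 6.
Then h(9) = -165.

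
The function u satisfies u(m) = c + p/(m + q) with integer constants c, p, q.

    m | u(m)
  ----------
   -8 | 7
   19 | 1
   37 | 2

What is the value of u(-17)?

(u(m) − c)(m + q) = p for each data point; the three points give a linear system in c and q, then p follows.
Solving: c = 3, q = -1, p = -36, so u(m) = 3 − 36/(m − 1).
Then u(-17) = 3 − 36/(-18) = 5.

5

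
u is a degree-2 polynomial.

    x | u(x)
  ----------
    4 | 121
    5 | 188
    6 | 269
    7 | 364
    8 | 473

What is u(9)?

First differences: 67, 81, 95, 109. Second differences: 14, 14, 14.
Level-2 differences are constant, so u has degree 2.
Fitting a degree-2 polynomial gives u(x) = 7x² + 4x - 7.
Then u(9) = 596.

596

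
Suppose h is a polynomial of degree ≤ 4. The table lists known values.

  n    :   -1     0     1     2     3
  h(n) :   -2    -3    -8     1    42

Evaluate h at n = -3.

-84

First differences: -1, -5, 9, 41. Second differences: -4, 14, 32. Third differences: 18, 18.
Level-3 differences are constant, so h has degree 3.
Fitting a degree-3 polynomial gives h(n) = 3n³ - 2n² - 6n - 3.
Then h(-3) = -84.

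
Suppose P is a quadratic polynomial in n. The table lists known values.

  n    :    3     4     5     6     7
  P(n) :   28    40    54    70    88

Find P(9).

Write P(n) = an² + bn + c; the 5 given values yield a linear system in the 3 coefficients.
Solving, P(n) = n² + 5n + 4.
Then P(9) = 130.

130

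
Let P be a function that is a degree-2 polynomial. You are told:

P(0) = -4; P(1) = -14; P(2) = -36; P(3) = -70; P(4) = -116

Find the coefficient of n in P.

-4

First differences: -10, -22, -34, -46. Second differences: -12, -12, -12.
Level-2 differences are constant, so P has degree 2.
Fitting a degree-2 polynomial gives P(n) = -6n² - 4n - 4.
The coefficient of n is -4.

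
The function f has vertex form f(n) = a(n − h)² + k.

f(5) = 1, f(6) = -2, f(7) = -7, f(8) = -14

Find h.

First differences -3, -5, -7; second difference -2 = 2a, so a = -1.
Expanding, the n-coefficient is −2ah = 2h; matching it to the data gives h = 4, and then k = 2.
So f(n) = -1(n − 4)² + 2.
Hence h = 4.

4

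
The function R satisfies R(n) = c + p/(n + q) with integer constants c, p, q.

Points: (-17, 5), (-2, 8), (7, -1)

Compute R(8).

0

(R(n) − c)(n + q) = p for each data point; the three points give a linear system in c and q, then p follows.
Solving: c = 4, q = -3, p = -20, so R(n) = 4 − 20/(n − 3).
Then R(8) = 4 − 20/5 = 0.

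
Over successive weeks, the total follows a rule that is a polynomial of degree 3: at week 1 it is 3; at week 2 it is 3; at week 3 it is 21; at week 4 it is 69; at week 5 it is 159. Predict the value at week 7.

Write the value at m as T(m).
Write T(m) = am³ + bm² + cm + d; the 5 given values yield a linear system in the 4 coefficients.
Solving, T(m) = 2m³ - 3m² - 5m + 9.
Then T(7) = 513.

513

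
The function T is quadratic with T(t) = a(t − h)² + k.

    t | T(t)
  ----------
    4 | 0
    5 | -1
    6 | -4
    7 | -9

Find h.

4

First differences -1, -3, -5; second difference -2 = 2a, so a = -1.
Expanding, the t-coefficient is −2ah = 2h; matching it to the data gives h = 4, and then k = 0.
So T(t) = -1(t − 4)² + 0.
Hence h = 4.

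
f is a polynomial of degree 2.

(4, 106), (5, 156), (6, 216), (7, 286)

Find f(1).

16

First differences: 50, 60, 70. Second differences: 10, 10.
Level-2 differences are constant, so f has degree 2.
Fitting a degree-2 polynomial gives f(k) = 5k² + 5k + 6.
Then f(1) = 16.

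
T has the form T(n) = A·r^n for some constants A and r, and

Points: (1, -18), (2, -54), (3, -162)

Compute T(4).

-486

Consecutive ratio: -54/(-18) = 3, and -162/(-54) = 3, so r = 3.
Then A·3^1 = -18 gives A = -6, and T(n) = -6·3^n.
T(4) = -6·3^4 = -486.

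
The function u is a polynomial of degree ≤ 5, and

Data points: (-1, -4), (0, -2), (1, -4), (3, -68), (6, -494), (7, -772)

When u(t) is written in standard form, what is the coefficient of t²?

Write u(t) = at^5 + bt^4 + ct³ + dt² + et + p; the 6 given values yield a linear system in the 6 coefficients.
Solving, the top 2 coefficients vanish, and u(t) = -2t³ - 2t² + 2t - 2.
The coefficient of t² is -2.

-2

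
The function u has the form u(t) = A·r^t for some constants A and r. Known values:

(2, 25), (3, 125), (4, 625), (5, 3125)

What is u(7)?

Consecutive ratio: 125/25 = 5, and 625/125 = 5, so r = 5.
Then A·5^2 = 25 gives A = 1, and u(t) = 1·5^t.
u(7) = 1·5^7 = 78125.

78125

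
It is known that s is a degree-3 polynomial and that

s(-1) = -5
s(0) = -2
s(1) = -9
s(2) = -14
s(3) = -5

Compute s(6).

First differences: 3, -7, -5, 9. Second differences: -10, 2, 14. Third differences: 12, 12.
Level-3 differences are constant, so s has degree 3.
Fitting a degree-3 polynomial gives s(n) = 2n³ - 5n² - 4n - 2.
Then s(6) = 226.

226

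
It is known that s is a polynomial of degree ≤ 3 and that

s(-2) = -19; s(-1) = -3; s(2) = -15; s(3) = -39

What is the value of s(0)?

3

Write s(m) = am³ + bm² + cm + d; the 4 given values yield a linear system in the 4 coefficients.
Solving, the leading coefficient vanishes, and s(m) = -5m² + m + 3.
Then s(0) = 3.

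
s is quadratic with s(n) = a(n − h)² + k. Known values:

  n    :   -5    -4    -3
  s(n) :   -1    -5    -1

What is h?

-4

First differences -4, 4; second difference 8 = 2a, so a = 4.
Expanding, the n-coefficient is −2ah = -8h; matching it to the data gives h = -4, and then k = -5.
So s(n) = 4(n + 4)² − 5.
Hence h = -4.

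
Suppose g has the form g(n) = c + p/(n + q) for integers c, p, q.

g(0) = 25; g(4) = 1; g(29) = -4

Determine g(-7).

(g(n) − c)(n + q) = p for each data point; the three points give a linear system in c and q, then p follows.
Solving: c = -5, q = 1, p = 30, so g(n) = -5 + 30/(n + 1).
Then g(-7) = -5 + 30/(-6) = -10.

-10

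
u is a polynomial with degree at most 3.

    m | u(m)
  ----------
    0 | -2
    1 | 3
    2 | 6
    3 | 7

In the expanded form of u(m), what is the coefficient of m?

6

First differences: 5, 3, 1. Second differences: -2, -2.
Level-2 differences are constant, so u has degree 2.
Fitting a degree-2 polynomial gives u(m) = -m² + 6m - 2.
The coefficient of m is 6.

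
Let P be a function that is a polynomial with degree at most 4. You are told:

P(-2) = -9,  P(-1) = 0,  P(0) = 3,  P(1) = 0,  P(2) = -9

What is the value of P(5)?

First differences: 9, 3, -3, -9. Second differences: -6, -6, -6.
Level-2 differences are constant, so P has degree 2.
Fitting a degree-2 polynomial gives P(k) = -3k² + 3.
Then P(5) = -72.

-72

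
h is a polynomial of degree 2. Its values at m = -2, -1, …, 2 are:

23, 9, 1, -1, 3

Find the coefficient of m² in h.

3

First differences: -14, -8, -2, 4. Second differences: 6, 6, 6.
Level-2 differences are constant, so h has degree 2.
Fitting a degree-2 polynomial gives h(m) = 3m² - 5m + 1.
The coefficient of m² is 3.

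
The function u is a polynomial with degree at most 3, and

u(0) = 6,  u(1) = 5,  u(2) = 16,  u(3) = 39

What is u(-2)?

44

First differences: -1, 11, 23. Second differences: 12, 12.
Level-2 differences are constant, so u has degree 2.
Fitting a degree-2 polynomial gives u(t) = 6t² - 7t + 6.
Then u(-2) = 44.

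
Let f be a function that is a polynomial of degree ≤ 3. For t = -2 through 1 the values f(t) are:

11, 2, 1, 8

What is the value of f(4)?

First differences: -9, -1, 7. Second differences: 8, 8.
Level-2 differences are constant, so f has degree 2.
Fitting a degree-2 polynomial gives f(t) = 4t² + 3t + 1.
Then f(4) = 77.

77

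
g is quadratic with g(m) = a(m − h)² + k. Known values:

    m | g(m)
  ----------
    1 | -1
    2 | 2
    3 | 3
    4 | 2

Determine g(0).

First differences 3, 1, -1; second difference -2 = 2a, so a = -1.
Expanding, the m-coefficient is −2ah = 2h; matching it to the data gives h = 3, and then k = 3.
So g(m) = -1(m − 3)² + 3.
g(0) = -1·(-3)² + 3 = -6.

-6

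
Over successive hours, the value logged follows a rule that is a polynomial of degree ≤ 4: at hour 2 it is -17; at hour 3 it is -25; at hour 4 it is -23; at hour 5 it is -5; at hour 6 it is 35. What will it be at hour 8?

Write the value at x as f(x).
Write f(x) = ax^4 + bx³ + cx² + dx + e; the 5 given values yield a linear system in the 5 coefficients.
Solving, the leading coefficient vanishes, and f(x) = x³ - 4x² - 7x + 5.
Then f(8) = 205.

205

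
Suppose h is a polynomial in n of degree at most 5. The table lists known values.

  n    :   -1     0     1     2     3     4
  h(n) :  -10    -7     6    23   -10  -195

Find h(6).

First differences: 3, 13, 17, -33, -185. Second differences: 10, 4, -50, -152. Third differences: -6, -54, -102. Fourth differences: -48, -48.
Level-4 differences are constant, so h has degree 4.
Fitting a degree-4 polynomial gives h(n) = -2n^4 + 3n³ + 7n² + 5n - 7.
Then h(6) = -1669.

-1669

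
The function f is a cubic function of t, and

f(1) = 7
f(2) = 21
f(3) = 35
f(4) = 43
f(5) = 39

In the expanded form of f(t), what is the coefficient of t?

First differences: 14, 14, 8, -4. Second differences: 0, -6, -12. Third differences: -6, -6.
Level-3 differences are constant, so f has degree 3.
Fitting a degree-3 polynomial gives f(t) = -t³ + 6t² + 3t - 1.
The coefficient of t is 3.

3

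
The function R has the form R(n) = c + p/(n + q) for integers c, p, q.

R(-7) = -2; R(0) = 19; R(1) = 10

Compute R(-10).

(R(n) − c)(n + q) = p for each data point; the three points give a linear system in c and q, then p follows.
Solving: c = 1, q = 1, p = 18, so R(n) = 1 + 18/(n + 1).
Then R(-10) = 1 + 18/(-9) = -1.

-1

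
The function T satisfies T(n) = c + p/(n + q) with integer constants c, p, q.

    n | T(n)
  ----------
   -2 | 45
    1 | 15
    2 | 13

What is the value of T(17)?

(T(n) − c)(n + q) = p for each data point; the three points give a linear system in c and q, then p follows.
Solving: c = 5, q = 3, p = 40, so T(n) = 5 + 40/(n + 3).
Then T(17) = 5 + 40/20 = 7.

7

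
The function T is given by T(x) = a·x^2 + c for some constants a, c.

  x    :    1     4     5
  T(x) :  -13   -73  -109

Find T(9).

From T(1) = -13 and T(4) = -73: 1a + c = -13 and 16a + c = -73.
Subtracting: 15a = -60, so a = -4; then c = -13 − (-4)·1 = -9.
So T(x) = -4x² − 9, and T(9) = -333.

-333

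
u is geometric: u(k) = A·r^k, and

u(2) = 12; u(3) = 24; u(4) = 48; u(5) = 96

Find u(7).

384

Consecutive ratio: 24/12 = 2, and 48/24 = 2, so r = 2.
Then A·2^2 = 12 gives A = 3, and u(k) = 3·2^k.
u(7) = 3·2^7 = 384.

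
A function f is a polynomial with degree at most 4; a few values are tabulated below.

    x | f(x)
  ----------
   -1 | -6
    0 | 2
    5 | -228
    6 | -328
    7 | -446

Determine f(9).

-736

Write f(x) = ax^4 + bx³ + cx² + dx + e; the 5 given values yield a linear system in the 5 coefficients.
Solving, the top 2 coefficients vanish, and f(x) = -9x² - x + 2.
Then f(9) = -736.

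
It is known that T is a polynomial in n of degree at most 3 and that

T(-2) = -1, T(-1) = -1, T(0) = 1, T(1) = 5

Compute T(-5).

11

First differences: 0, 2, 4. Second differences: 2, 2.
Level-2 differences are constant, so T has degree 2.
Fitting a degree-2 polynomial gives T(n) = n² + 3n + 1.
Then T(-5) = 11.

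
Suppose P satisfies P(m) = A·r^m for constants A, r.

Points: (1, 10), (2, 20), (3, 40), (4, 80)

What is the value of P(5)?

160

Consecutive ratio: 20/10 = 2, and 40/20 = 2, so r = 2.
Then A·2^1 = 10 gives A = 5, and P(m) = 5·2^m.
P(5) = 5·2^5 = 160.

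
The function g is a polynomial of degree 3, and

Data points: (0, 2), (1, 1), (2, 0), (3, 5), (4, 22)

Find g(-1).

-3

First differences: -1, -1, 5, 17. Second differences: 0, 6, 12. Third differences: 6, 6.
Level-3 differences are constant, so g has degree 3.
Fitting a degree-3 polynomial gives g(x) = x³ - 3x² + x + 2.
Then g(-1) = -3.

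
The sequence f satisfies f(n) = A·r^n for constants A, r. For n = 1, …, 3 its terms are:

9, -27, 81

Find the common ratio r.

Consecutive ratio: -27/9 = -3, and 81/(-27) = -3, so r = -3.
Then A·(-3)^1 = 9 gives A = -3, and f(n) = -3·(-3)^n.

-3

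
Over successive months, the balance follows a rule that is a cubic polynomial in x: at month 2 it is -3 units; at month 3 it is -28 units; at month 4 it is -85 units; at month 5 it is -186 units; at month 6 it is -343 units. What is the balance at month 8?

Write the value at x as s(x).
First differences: -25, -57, -101, -157. Second differences: -32, -44, -56. Third differences: -12, -12.
Level-3 differences are constant, so s has degree 3.
Fitting a degree-3 polynomial gives s(x) = -2x³ + 2x² + 3x - 1.
Then s(8) = -873.

-873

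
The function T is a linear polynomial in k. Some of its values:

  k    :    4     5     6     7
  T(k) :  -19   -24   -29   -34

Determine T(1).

First differences: -5, -5, -5.
Level-1 differences are constant, so T has degree 1.
Fitting a degree-1 polynomial gives T(k) = -5k + 1.
Then T(1) = -4.

-4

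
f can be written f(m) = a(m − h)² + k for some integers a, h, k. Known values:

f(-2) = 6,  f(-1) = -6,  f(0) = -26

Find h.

First differences -12, -20; second difference -8 = 2a, so a = -4.
Expanding, the m-coefficient is −2ah = 8h; matching it to the data gives h = -3, and then k = 10.
So f(m) = -4(m + 3)² + 10.
Hence h = -3.

-3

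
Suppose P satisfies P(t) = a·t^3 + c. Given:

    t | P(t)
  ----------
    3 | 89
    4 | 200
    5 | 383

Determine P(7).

From P(3) = 89 and P(4) = 200: 27a + c = 89 and 64a + c = 200.
Subtracting: 37a = 111, so a = 3; then c = 89 − 3·27 = 8.
So P(t) = 3t³ + 8, and P(7) = 1037.

1037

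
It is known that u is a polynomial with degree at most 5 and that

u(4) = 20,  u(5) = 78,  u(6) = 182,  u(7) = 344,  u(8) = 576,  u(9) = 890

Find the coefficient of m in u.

-1

First differences: 58, 104, 162, 232, 314. Second differences: 46, 58, 70, 82. Third differences: 12, 12, 12.
Level-3 differences are constant, so u has degree 3.
Fitting a degree-3 polynomial gives u(m) = 2m³ - 7m² - m + 8.
The coefficient of m is -1.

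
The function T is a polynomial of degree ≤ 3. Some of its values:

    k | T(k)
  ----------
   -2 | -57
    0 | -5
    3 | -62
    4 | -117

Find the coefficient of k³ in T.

0

Write T(k) = ak³ + bk² + ck + d; the 4 given values yield a linear system in the 4 coefficients.
Solving, the leading coefficient vanishes, and T(k) = -9k² + 8k - 5.
The coefficient of k³ is 0.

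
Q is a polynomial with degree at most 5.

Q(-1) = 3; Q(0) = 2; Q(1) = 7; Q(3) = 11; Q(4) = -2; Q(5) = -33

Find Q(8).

Write Q(m) = am^5 + bm^4 + cm³ + dm² + em + p; the 6 given values yield a linear system in the 6 coefficients.
Solving, the top 2 coefficients vanish, and Q(m) = -m³ + 3m² + 3m + 2.
Then Q(8) = -294.

-294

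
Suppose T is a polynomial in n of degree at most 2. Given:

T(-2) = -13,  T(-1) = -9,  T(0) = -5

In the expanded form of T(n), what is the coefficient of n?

4

First differences: 4, 4.
Level-1 differences are constant, so T has degree 1.
Fitting a degree-1 polynomial gives T(n) = 4n - 5.
The coefficient of n is 4.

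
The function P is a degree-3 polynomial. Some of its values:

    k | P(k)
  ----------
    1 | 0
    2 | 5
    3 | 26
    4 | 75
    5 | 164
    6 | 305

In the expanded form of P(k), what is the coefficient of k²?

First differences: 5, 21, 49, 89, 141. Second differences: 16, 28, 40, 52. Third differences: 12, 12, 12.
Level-3 differences are constant, so P has degree 3.
Fitting a degree-3 polynomial gives P(k) = 2k³ - 4k² + 3k - 1.
The coefficient of k² is -4.

-4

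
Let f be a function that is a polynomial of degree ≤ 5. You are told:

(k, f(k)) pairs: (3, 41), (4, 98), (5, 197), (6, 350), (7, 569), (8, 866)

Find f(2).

First differences: 57, 99, 153, 219, 297. Second differences: 42, 54, 66, 78. Third differences: 12, 12, 12.
Level-3 differences are constant, so f has degree 3.
Fitting a degree-3 polynomial gives f(k) = 2k³ - 3k² + 4k + 2.
Then f(2) = 14.

14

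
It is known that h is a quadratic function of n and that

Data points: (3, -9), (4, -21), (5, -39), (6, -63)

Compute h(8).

Write h(n) = an² + bn + c; the 4 given values yield a linear system in the 3 coefficients.
Solving, h(n) = -3n² + 9n - 9.
Then h(8) = -129.

-129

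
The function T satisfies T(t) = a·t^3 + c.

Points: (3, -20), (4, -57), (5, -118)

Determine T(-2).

15

From T(3) = -20 and T(4) = -57: 27a + c = -20 and 64a + c = -57.
Subtracting: 37a = -37, so a = -1; then c = -20 − (-1)·27 = 7.
So T(t) = -1t³ + 7, and T(-2) = 15.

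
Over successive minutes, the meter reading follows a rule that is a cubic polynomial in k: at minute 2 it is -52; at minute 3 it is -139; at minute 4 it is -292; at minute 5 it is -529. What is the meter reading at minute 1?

-13

Write the value at k as Q(k).
Write Q(k) = ak³ + bk² + ck + d; the 4 given values yield a linear system in the 4 coefficients.
Solving, Q(k) = -3k³ - 6k² - 4.
Then Q(1) = -13.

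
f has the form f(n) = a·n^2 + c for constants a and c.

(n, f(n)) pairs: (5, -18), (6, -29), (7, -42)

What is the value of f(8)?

-57

From f(5) = -18 and f(6) = -29: 25a + c = -18 and 36a + c = -29.
Subtracting: 11a = -11, so a = -1; then c = -18 − (-1)·25 = 7.
So f(n) = -1n² + 7, and f(8) = -57.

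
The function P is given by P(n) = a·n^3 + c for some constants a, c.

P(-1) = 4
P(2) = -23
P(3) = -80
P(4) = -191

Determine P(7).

-1028

From P(-1) = 4 and P(2) = -23: -1a + c = 4 and 8a + c = -23.
Subtracting: 9a = -27, so a = -3; then c = 4 − (-3)·(-1) = 1.
So P(n) = -3n³ + 1, and P(7) = -1028.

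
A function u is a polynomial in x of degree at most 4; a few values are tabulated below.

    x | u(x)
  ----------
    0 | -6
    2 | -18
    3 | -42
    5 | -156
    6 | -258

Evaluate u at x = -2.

-2

Write u(x) = ax^4 + bx³ + cx² + dx + e; the 5 given values yield a linear system in the 5 coefficients.
Solving, the leading coefficient vanishes, and u(x) = -x³ - x² - 6.
Then u(-2) = -2.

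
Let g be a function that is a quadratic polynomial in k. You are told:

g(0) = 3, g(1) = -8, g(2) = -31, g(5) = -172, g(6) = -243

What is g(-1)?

Write g(k) = ak² + bk + c; the 5 given values yield a linear system in the 3 coefficients.
Solving, g(k) = -6k² - 5k + 3.
Then g(-1) = 2.

2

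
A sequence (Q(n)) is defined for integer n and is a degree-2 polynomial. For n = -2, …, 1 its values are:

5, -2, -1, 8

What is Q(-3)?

First differences: -7, 1, 9. Second differences: 8, 8.
Level-2 differences are constant, so Q has degree 2.
Fitting a degree-2 polynomial gives Q(n) = 4n² + 5n - 1.
Then Q(-3) = 20.

20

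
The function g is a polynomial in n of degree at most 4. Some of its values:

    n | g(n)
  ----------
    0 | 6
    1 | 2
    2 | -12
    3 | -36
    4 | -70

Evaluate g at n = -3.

-42

First differences: -4, -14, -24, -34. Second differences: -10, -10, -10.
Level-2 differences are constant, so g has degree 2.
Fitting a degree-2 polynomial gives g(n) = -5n² + n + 6.
Then g(-3) = -42.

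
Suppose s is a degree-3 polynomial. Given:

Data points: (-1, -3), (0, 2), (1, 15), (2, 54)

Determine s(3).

Write s(n) = an³ + bn² + cn + d; the 4 given values yield a linear system in the 4 coefficients.
Solving, s(n) = 3n³ + 4n² + 6n + 2.
Then s(3) = 137.

137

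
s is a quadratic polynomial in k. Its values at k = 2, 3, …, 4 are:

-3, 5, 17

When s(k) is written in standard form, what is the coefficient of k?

Write s(k) = ak² + bk + c; the 3 given values yield a linear system in the 3 coefficients.
Solving, s(k) = 2k² - 2k - 7.
The coefficient of k is -2.

-2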